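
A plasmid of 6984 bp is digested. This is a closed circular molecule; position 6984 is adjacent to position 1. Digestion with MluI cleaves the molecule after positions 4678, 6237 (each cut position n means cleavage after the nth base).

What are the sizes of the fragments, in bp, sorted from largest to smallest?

Circular molecule, 2 cuts → 2 fragments:
  6237 − 4678 = 1559 bp
  wrap: 6984 − 6237 + 4678 = 5425 bp
Sorted largest to smallest: 5425, 1559 bp.

5425, 1559 bp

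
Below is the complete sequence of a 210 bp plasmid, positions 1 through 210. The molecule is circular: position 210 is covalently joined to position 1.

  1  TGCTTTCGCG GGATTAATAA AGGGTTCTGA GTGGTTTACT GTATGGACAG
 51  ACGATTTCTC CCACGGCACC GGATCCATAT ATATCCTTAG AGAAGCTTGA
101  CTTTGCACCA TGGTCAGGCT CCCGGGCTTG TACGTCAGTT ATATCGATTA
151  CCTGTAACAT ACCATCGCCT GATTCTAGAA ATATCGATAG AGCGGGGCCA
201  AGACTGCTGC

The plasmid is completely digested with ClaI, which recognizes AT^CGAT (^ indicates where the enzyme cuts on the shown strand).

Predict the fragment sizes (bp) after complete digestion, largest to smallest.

170, 40 bp

ClaI sites (ATCGAT) start at positions 143, 183.
ClaI cuts after base 2 of each site, so after positions 144, 184.
Circular molecule, 2 cuts → 2 fragments:
  145–184 → 40 bp
  185–210 then 1–144 → 26 + 144 = 170 bp
Sorted largest to smallest: 170, 40 bp.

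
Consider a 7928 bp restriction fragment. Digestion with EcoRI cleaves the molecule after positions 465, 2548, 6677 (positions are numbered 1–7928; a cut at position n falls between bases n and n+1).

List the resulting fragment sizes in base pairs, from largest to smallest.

Linear molecule, 3 cuts → 4 fragments:
  465 − 0 = 465 bp
  2548 − 465 = 2083 bp
  6677 − 2548 = 4129 bp
  7928 − 6677 = 1251 bp
Sorted largest to smallest: 4129, 2083, 1251, 465 bp.

4129, 2083, 1251, 465 bp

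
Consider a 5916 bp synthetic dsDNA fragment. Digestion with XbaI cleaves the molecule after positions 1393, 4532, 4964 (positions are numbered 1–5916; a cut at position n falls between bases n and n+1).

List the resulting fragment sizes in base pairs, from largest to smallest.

3139, 1393, 952, 432 bp

Linear molecule, 3 cuts → 4 fragments:
  1393 − 0 = 1393 bp
  4532 − 1393 = 3139 bp
  4964 − 4532 = 432 bp
  5916 − 4964 = 952 bp
Sorted largest to smallest: 3139, 1393, 952, 432 bp.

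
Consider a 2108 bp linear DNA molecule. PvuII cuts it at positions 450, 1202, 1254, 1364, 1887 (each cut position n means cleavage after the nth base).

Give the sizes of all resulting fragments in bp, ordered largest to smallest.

752, 523, 450, 221, 110, 52 bp

Linear molecule, 5 cuts → 6 fragments:
  450 − 0 = 450 bp
  1202 − 450 = 752 bp
  1254 − 1202 = 52 bp
  1364 − 1254 = 110 bp
  1887 − 1364 = 523 bp
  2108 − 1887 = 221 bp
Sorted largest to smallest: 752, 523, 450, 221, 110, 52 bp.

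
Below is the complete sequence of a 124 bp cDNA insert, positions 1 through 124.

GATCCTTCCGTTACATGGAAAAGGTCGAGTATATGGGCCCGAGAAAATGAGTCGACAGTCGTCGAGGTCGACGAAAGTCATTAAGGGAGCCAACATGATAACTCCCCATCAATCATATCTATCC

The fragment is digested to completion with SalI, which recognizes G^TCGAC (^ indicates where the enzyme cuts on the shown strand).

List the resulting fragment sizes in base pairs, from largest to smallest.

57, 51, 16 bp

SalI sites (GTCGAC) start at positions 51, 67.
SalI cuts after the first base of each site, so after positions 51, 67.
Linear molecule, 2 cuts → 3 fragments:
  1–51 → 51 bp
  52–67 → 16 bp
  68–124 → 57 bp
Sorted largest to smallest: 57, 51, 16 bp.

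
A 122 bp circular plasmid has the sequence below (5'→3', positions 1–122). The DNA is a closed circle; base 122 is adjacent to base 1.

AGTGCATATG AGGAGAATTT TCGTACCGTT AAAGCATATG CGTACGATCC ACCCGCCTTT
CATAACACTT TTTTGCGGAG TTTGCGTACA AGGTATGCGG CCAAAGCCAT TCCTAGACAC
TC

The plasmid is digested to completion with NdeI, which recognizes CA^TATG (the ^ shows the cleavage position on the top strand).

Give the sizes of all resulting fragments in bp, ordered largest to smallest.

92, 30 bp

NdeI sites (CATATG) start at positions 5, 35.
NdeI cuts after base 2 of each site, so after positions 6, 36.
Circular molecule, 2 cuts → 2 fragments:
  7–36 → 30 bp
  37–122 then 1–6 → 86 + 6 = 92 bp
Sorted largest to smallest: 92, 30 bp.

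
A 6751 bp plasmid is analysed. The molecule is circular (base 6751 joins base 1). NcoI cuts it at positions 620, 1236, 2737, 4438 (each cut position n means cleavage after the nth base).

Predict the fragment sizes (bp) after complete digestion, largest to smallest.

Circular molecule, 4 cuts → 4 fragments:
  1236 − 620 = 616 bp
  2737 − 1236 = 1501 bp
  4438 − 2737 = 1701 bp
  wrap: 6751 − 4438 + 620 = 2933 bp
Sorted largest to smallest: 2933, 1701, 1501, 616 bp.

2933, 1701, 1501, 616 bp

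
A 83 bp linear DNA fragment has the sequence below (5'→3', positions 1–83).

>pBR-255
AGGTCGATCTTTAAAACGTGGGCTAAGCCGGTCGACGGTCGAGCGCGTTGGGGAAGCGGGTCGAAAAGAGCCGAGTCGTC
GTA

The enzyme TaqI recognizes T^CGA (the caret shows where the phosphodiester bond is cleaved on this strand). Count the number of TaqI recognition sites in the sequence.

4

TCGA occurs starting at positions 4, 32, 39, 61.
TaqI cuts at 4 sites.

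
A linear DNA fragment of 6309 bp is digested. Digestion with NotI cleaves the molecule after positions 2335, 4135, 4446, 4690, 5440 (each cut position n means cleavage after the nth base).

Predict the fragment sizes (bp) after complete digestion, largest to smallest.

2335, 1800, 869, 750, 311, 244 bp

Linear molecule, 5 cuts → 6 fragments:
  2335 − 0 = 2335 bp
  4135 − 2335 = 1800 bp
  4446 − 4135 = 311 bp
  4690 − 4446 = 244 bp
  5440 − 4690 = 750 bp
  6309 − 5440 = 869 bp
Sorted largest to smallest: 2335, 1800, 869, 750, 311, 244 bp.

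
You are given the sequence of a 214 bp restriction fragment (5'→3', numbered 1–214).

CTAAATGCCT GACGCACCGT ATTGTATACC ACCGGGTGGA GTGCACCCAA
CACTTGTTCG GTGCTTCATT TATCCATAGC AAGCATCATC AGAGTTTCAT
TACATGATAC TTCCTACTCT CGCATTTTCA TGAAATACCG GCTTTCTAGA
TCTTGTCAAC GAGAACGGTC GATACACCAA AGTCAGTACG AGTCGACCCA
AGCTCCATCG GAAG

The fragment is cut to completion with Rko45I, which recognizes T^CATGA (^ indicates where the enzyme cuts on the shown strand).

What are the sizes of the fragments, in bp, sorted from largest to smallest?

128, 86 bp

The Rko45I site (TCATGA) starts at position 128.
Rko45I cuts after the first base of each site, so after position 128.
Linear molecule, 1 cut → 2 fragments:
  1–128 → 128 bp
  129–214 → 86 bp
Sorted largest to smallest: 128, 86 bp.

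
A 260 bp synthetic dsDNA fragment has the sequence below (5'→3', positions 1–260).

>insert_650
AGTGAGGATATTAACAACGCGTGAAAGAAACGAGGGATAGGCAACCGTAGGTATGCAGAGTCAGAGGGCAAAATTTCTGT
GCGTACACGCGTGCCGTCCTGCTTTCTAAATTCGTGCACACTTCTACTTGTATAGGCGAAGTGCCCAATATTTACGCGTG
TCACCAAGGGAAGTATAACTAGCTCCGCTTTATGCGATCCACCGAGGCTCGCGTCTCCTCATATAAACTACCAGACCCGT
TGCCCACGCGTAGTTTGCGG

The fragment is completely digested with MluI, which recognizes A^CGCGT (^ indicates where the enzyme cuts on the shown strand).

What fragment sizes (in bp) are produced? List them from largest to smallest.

MluI sites (ACGCGT) start at positions 17, 87, 154, 246.
MluI cuts after the first base of each site, so after positions 17, 87, 154, 246.
Linear molecule, 4 cuts → 5 fragments:
  1–17 → 17 bp
  18–87 → 70 bp
  88–154 → 67 bp
  155–246 → 92 bp
  247–260 → 14 bp
Sorted largest to smallest: 92, 70, 67, 17, 14 bp.

92, 70, 67, 17, 14 bp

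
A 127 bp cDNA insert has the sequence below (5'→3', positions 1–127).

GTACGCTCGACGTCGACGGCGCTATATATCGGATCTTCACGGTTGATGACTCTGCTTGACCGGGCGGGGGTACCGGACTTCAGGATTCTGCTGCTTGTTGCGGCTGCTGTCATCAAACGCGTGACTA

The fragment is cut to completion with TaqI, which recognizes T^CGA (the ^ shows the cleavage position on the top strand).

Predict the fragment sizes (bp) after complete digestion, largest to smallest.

TaqI sites (TCGA) start at positions 7, 13.
TaqI cuts after the first base of each site, so after positions 7, 13.
Linear molecule, 2 cuts → 3 fragments:
  1–7 → 7 bp
  8–13 → 6 bp
  14–127 → 114 bp
Sorted largest to smallest: 114, 7, 6 bp.

114, 7, 6 bp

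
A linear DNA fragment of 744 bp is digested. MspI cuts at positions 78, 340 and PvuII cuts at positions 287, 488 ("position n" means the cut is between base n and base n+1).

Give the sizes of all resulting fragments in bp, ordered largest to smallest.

Combined cut positions (sorted): 78, 287, 340, 488.
Linear molecule, 4 cuts → 5 fragments:
  78 − 0 = 78 bp
  287 − 78 = 209 bp
  340 − 287 = 53 bp
  488 − 340 = 148 bp
  744 − 488 = 256 bp
Sorted largest to smallest: 256, 209, 148, 78, 53 bp.

256, 209, 148, 78, 53 bp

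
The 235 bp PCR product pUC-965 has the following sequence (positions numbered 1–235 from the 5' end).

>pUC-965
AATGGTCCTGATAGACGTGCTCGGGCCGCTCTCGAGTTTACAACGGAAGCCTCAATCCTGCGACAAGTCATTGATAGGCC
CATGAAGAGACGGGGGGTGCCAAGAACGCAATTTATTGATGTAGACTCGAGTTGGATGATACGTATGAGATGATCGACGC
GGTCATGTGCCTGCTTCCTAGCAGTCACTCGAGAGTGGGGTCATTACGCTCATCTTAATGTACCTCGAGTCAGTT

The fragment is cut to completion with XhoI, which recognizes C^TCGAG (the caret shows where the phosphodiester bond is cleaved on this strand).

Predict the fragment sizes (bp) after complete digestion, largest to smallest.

XhoI sites (CTCGAG) start at positions 31, 126, 188, 224.
XhoI cuts after the first base of each site, so after positions 31, 126, 188, 224.
Linear molecule, 4 cuts → 5 fragments:
  1–31 → 31 bp
  32–126 → 95 bp
  127–188 → 62 bp
  189–224 → 36 bp
  225–235 → 11 bp
Sorted largest to smallest: 95, 62, 36, 31, 11 bp.

95, 62, 36, 31, 11 bp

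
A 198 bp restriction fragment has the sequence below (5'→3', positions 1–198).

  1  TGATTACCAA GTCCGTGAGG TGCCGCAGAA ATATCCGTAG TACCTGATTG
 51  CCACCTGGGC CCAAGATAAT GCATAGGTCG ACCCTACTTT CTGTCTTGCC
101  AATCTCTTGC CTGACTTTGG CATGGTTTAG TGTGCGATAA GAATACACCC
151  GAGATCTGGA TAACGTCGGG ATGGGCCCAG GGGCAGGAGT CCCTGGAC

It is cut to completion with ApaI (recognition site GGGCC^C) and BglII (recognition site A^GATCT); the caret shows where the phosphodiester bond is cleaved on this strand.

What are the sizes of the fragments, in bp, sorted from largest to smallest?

ApaI sites (GGGCCC) start at positions 57, 173.
ApaI cuts after base 5 of each site (before the last base), so after positions 61, 177.
The BglII site (AGATCT) starts at position 152.
BglII cuts after the first base of each site, so after position 152.
Combined cut positions: 61, 152, 177.
Linear molecule, 3 cuts → 4 fragments:
  1–61 → 61 bp
  62–152 → 91 bp
  153–177 → 25 bp
  178–198 → 21 bp
Sorted largest to smallest: 91, 61, 25, 21 bp.

91, 61, 25, 21 bp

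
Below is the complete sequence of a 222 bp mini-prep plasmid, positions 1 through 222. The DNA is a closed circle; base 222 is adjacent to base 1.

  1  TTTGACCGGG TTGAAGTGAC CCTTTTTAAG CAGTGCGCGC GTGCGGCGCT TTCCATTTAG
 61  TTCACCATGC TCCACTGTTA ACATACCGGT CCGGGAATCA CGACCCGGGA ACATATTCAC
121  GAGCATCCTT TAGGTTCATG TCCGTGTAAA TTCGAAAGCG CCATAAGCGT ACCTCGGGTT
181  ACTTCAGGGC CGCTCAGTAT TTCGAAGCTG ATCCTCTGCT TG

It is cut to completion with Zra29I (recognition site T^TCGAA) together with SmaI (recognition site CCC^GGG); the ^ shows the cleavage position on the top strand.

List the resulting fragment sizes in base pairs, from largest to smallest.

Zra29I sites (TTCGAA) start at positions 151, 201.
Zra29I cuts after the first base of each site, so after positions 151, 201.
The SmaI site (CCCGGG) starts at position 104.
SmaI cuts after base 3 of each site, so after position 106.
Combined cut positions: 106, 151, 201.
Circular molecule, 3 cuts → 3 fragments:
  107–151 → 45 bp
  152–201 → 50 bp
  202–222 then 1–106 → 21 + 106 = 127 bp
Sorted largest to smallest: 127, 50, 45 bp.

127, 50, 45 bp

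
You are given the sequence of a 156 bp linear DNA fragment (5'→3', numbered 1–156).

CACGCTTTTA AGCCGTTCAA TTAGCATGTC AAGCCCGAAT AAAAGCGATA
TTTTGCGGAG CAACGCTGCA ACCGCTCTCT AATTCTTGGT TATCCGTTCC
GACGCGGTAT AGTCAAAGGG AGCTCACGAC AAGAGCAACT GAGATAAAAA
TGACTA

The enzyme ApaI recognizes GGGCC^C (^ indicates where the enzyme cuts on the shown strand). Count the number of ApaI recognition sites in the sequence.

0

No occurrence of GGGCCC is present in the sequence.
ApaI does not cut: 0 sites.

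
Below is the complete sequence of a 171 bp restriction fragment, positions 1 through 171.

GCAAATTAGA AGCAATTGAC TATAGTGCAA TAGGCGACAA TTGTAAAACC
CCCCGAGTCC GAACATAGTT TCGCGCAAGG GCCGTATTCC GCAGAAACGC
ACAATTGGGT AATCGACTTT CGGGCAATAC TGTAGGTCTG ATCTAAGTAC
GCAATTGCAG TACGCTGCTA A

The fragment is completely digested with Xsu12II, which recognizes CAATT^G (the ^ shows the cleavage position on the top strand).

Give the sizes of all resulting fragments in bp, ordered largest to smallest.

Xsu12II sites (CAATTG) start at positions 13, 38, 102, 152.
Xsu12II cuts after base 5 of each site (before the last base), so after positions 17, 42, 106, 156.
Linear molecule, 4 cuts → 5 fragments:
  1–17 → 17 bp
  18–42 → 25 bp
  43–106 → 64 bp
  107–156 → 50 bp
  157–171 → 15 bp
Sorted largest to smallest: 64, 50, 25, 17, 15 bp.

64, 50, 25, 17, 15 bp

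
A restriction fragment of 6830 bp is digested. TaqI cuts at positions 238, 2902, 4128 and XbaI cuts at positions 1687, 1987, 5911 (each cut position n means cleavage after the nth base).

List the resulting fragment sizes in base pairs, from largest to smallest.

Combined cut positions (sorted): 238, 1687, 1987, 2902, 4128, 5911.
Linear molecule, 6 cuts → 7 fragments:
  238 − 0 = 238 bp
  1687 − 238 = 1449 bp
  1987 − 1687 = 300 bp
  2902 − 1987 = 915 bp
  4128 − 2902 = 1226 bp
  5911 − 4128 = 1783 bp
  6830 − 5911 = 919 bp
Sorted largest to smallest: 1783, 1449, 1226, 919, 915, 300, 238 bp.

1783, 1449, 1226, 919, 915, 300, 238 bp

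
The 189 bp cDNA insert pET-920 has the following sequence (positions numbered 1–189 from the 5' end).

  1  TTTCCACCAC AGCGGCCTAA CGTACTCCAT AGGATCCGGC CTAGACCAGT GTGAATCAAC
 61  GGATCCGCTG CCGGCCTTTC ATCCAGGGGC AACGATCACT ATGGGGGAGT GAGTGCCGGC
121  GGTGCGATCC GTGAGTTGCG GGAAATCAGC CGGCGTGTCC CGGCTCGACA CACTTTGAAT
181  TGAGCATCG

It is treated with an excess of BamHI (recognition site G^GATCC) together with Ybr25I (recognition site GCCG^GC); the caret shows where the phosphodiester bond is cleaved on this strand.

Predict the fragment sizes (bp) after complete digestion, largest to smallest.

45, 37, 34, 32, 29, 12 bp

BamHI sites (GGATCC) start at positions 32, 61.
BamHI cuts after the first base of each site, so after positions 32, 61.
Ybr25I sites (GCCGGC) start at positions 70, 115, 149.
Ybr25I cuts after base 4 of each site, so after positions 73, 118, 152.
Combined cut positions: 32, 61, 73, 118, 152.
Linear molecule, 5 cuts → 6 fragments:
  1–32 → 32 bp
  33–61 → 29 bp
  62–73 → 12 bp
  74–118 → 45 bp
  119–152 → 34 bp
  153–189 → 37 bp
Sorted largest to smallest: 45, 37, 34, 32, 29, 12 bp.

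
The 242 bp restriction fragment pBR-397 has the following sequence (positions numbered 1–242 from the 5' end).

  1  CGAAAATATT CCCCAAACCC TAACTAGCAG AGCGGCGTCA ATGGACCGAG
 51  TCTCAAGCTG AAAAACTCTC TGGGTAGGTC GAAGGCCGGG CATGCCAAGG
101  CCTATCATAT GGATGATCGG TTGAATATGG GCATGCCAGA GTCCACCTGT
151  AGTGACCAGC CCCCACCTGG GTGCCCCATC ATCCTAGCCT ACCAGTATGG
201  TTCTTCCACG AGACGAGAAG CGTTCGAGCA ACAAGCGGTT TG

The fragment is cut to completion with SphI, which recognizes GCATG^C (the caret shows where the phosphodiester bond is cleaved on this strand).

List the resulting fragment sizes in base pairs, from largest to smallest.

SphI sites (GCATGC) start at positions 90, 131.
SphI cuts after base 5 of each site (before the last base), so after positions 94, 135.
Linear molecule, 2 cuts → 3 fragments:
  1–94 → 94 bp
  95–135 → 41 bp
  136–242 → 107 bp
Sorted largest to smallest: 107, 94, 41 bp.

107, 94, 41 bp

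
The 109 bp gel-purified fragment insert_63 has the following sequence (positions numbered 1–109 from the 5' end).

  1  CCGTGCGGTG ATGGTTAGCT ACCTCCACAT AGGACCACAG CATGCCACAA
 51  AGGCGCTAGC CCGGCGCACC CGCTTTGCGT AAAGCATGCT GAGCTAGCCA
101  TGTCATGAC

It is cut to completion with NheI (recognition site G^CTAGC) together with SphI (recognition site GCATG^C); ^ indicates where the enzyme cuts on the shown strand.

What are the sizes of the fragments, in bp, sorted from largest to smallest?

NheI sites (GCTAGC) start at positions 55, 93.
NheI cuts after the first base of each site, so after positions 55, 93.
SphI sites (GCATGC) start at positions 40, 84.
SphI cuts after base 5 of each site (before the last base), so after positions 44, 88.
Combined cut positions: 44, 55, 88, 93.
Linear molecule, 4 cuts → 5 fragments:
  1–44 → 44 bp
  45–55 → 11 bp
  56–88 → 33 bp
  89–93 → 5 bp
  94–109 → 16 bp
Sorted largest to smallest: 44, 33, 16, 11, 5 bp.

44, 33, 16, 11, 5 bp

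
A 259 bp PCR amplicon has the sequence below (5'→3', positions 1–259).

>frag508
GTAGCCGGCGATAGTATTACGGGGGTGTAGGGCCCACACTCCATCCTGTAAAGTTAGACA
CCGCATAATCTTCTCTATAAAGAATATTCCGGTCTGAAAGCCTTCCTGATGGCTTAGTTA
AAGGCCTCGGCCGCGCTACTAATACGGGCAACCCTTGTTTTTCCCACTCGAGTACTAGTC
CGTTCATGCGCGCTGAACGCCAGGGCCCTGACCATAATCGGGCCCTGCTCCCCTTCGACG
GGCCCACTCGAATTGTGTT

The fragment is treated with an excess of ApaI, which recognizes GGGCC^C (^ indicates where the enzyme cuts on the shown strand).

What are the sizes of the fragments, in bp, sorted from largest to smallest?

173, 34, 20, 17, 15 bp

ApaI sites (GGGCCC) start at positions 30, 203, 220, 240.
ApaI cuts after base 5 of each site (before the last base), so after positions 34, 207, 224, 244.
Linear molecule, 4 cuts → 5 fragments:
  1–34 → 34 bp
  35–207 → 173 bp
  208–224 → 17 bp
  225–244 → 20 bp
  245–259 → 15 bp
Sorted largest to smallest: 173, 34, 20, 17, 15 bp.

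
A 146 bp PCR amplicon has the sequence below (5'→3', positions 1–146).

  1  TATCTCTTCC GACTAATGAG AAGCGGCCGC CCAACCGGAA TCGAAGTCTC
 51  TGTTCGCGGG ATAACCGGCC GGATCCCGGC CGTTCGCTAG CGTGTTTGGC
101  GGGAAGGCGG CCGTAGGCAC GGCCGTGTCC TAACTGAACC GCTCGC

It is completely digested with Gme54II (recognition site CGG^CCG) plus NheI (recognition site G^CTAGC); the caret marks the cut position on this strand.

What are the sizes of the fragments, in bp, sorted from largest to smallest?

42, 26, 24, 24, 12, 11, 7 bp

Gme54II sites (CGGCCG) start at positions 24, 66, 77, 108, 120.
Gme54II cuts after base 3 of each site, so after positions 26, 68, 79, 110, 122.
The NheI site (GCTAGC) starts at position 86.
NheI cuts after the first base of each site, so after position 86.
Combined cut positions: 26, 68, 79, 86, 110, 122.
Linear molecule, 6 cuts → 7 fragments:
  1–26 → 26 bp
  27–68 → 42 bp
  69–79 → 11 bp
  80–86 → 7 bp
  87–110 → 24 bp
  111–122 → 12 bp
  123–146 → 24 bp
Sorted largest to smallest: 42, 26, 24, 24, 12, 11, 7 bp.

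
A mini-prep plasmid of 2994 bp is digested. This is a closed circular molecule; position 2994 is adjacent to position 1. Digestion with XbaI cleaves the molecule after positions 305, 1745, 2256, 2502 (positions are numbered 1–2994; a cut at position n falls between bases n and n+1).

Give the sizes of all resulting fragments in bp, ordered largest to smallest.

Circular molecule, 4 cuts → 4 fragments:
  1745 − 305 = 1440 bp
  2256 − 1745 = 511 bp
  2502 − 2256 = 246 bp
  wrap: 2994 − 2502 + 305 = 797 bp
Sorted largest to smallest: 1440, 797, 511, 246 bp.

1440, 797, 511, 246 bp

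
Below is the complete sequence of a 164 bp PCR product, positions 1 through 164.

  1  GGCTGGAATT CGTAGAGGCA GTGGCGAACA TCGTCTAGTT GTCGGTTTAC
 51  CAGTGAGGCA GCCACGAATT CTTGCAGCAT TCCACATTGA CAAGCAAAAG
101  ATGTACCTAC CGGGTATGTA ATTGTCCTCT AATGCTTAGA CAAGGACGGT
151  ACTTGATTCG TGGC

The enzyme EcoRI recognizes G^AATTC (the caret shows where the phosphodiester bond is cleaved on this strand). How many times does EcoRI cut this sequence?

2

GAATTC occurs starting at positions 6, 66.
EcoRI cuts at 2 sites.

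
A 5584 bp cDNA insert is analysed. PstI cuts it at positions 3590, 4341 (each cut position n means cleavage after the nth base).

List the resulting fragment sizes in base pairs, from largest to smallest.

3590, 1243, 751 bp

Linear molecule, 2 cuts → 3 fragments:
  3590 − 0 = 3590 bp
  4341 − 3590 = 751 bp
  5584 − 4341 = 1243 bp
Sorted largest to smallest: 3590, 1243, 751 bp.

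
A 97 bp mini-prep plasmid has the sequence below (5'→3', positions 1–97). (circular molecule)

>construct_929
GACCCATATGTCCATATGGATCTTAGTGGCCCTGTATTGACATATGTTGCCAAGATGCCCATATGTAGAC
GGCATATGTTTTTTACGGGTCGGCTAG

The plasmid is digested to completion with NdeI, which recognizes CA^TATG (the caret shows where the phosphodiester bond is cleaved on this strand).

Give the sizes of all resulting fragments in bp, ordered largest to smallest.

29, 28, 19, 13, 8 bp

NdeI sites (CATATG) start at positions 5, 13, 41, 60, 73.
NdeI cuts after base 2 of each site, so after positions 6, 14, 42, 61, 74.
Circular molecule, 5 cuts → 5 fragments:
  7–14 → 8 bp
  15–42 → 28 bp
  43–61 → 19 bp
  62–74 → 13 bp
  75–97 then 1–6 → 23 + 6 = 29 bp
Sorted largest to smallest: 29, 28, 19, 13, 8 bp.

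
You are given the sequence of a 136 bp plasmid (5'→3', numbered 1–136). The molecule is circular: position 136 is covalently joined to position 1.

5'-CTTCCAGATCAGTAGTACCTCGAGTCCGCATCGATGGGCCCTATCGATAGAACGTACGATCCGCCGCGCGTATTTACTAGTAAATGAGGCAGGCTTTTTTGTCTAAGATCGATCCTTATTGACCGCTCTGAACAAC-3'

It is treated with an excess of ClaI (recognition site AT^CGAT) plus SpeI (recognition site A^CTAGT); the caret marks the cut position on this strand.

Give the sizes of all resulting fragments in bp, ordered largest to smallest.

58, 33, 32, 13 bp

ClaI sites (ATCGAT) start at positions 30, 43, 108.
ClaI cuts after base 2 of each site, so after positions 31, 44, 109.
The SpeI site (ACTAGT) starts at position 76.
SpeI cuts after the first base of each site, so after position 76.
Combined cut positions: 31, 44, 76, 109.
Circular molecule, 4 cuts → 4 fragments:
  32–44 → 13 bp
  45–76 → 32 bp
  77–109 → 33 bp
  110–136 then 1–31 → 27 + 31 = 58 bp
Sorted largest to smallest: 58, 33, 32, 13 bp.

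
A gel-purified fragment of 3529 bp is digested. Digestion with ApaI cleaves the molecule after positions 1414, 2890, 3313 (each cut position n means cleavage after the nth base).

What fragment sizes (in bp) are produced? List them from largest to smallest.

1476, 1414, 423, 216 bp

Linear molecule, 3 cuts → 4 fragments:
  1414 − 0 = 1414 bp
  2890 − 1414 = 1476 bp
  3313 − 2890 = 423 bp
  3529 − 3313 = 216 bp
Sorted largest to smallest: 1476, 1414, 423, 216 bp.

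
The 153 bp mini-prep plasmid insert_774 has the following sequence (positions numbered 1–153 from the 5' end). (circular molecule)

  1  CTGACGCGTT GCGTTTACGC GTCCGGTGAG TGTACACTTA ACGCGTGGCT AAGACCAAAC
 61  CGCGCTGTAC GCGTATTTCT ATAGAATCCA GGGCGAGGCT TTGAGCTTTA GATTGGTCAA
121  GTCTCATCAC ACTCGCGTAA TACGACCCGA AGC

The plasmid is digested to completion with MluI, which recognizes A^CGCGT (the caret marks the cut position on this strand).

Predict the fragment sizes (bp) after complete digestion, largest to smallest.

88, 28, 24, 13 bp

MluI sites (ACGCGT) start at positions 4, 17, 41, 69.
MluI cuts after the first base of each site, so after positions 4, 17, 41, 69.
Circular molecule, 4 cuts → 4 fragments:
  5–17 → 13 bp
  18–41 → 24 bp
  42–69 → 28 bp
  70–153 then 1–4 → 84 + 4 = 88 bp
Sorted largest to smallest: 88, 28, 24, 13 bp.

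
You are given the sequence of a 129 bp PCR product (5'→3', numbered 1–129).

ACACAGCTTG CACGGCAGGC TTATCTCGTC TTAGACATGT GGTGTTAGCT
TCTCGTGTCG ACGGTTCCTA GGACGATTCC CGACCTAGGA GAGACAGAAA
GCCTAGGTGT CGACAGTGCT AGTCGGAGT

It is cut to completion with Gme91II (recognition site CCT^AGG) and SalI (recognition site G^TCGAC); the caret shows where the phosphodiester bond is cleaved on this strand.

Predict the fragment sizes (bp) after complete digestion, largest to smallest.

57, 20, 18, 17, 12, 5 bp

Gme91II sites (CCTAGG) start at positions 67, 84, 102.
Gme91II cuts after base 3 of each site, so after positions 69, 86, 104.
SalI sites (GTCGAC) start at positions 57, 109.
SalI cuts after the first base of each site, so after positions 57, 109.
Combined cut positions: 57, 69, 86, 104, 109.
Linear molecule, 5 cuts → 6 fragments:
  1–57 → 57 bp
  58–69 → 12 bp
  70–86 → 17 bp
  87–104 → 18 bp
  105–109 → 5 bp
  110–129 → 20 bp
Sorted largest to smallest: 57, 20, 18, 17, 12, 5 bp.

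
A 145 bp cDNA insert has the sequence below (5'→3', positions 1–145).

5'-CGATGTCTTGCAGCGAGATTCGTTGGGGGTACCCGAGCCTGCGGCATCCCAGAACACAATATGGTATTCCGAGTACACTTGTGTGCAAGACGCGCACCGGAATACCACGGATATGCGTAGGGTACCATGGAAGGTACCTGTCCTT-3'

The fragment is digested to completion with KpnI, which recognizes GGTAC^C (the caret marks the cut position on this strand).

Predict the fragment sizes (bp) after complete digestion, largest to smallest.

93, 32, 12, 8 bp

KpnI sites (GGTACC) start at positions 28, 121, 133.
KpnI cuts after base 5 of each site (before the last base), so after positions 32, 125, 137.
Linear molecule, 3 cuts → 4 fragments:
  1–32 → 32 bp
  33–125 → 93 bp
  126–137 → 12 bp
  138–145 → 8 bp
Sorted largest to smallest: 93, 32, 12, 8 bp.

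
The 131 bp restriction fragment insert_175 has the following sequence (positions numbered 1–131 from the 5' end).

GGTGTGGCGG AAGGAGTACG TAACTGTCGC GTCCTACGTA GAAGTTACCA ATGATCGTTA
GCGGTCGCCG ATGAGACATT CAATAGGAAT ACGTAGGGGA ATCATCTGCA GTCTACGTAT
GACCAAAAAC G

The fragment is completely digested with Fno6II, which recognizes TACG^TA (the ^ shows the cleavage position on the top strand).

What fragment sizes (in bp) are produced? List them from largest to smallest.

55, 24, 20, 18, 14 bp

Fno6II sites (TACGTA) start at positions 17, 35, 90, 114.
Fno6II cuts after base 4 of each site, so after positions 20, 38, 93, 117.
Linear molecule, 4 cuts → 5 fragments:
  1–20 → 20 bp
  21–38 → 18 bp
  39–93 → 55 bp
  94–117 → 24 bp
  118–131 → 14 bp
Sorted largest to smallest: 55, 24, 20, 18, 14 bp.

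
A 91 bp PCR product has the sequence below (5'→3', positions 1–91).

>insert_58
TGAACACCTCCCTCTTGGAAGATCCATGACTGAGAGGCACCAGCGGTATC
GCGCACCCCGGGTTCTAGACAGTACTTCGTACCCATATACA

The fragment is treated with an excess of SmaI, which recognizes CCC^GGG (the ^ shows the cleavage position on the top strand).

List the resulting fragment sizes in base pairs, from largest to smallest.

59, 32 bp

The SmaI site (CCCGGG) starts at position 57.
SmaI cuts after base 3 of each site, so after position 59.
Linear molecule, 1 cut → 2 fragments:
  1–59 → 59 bp
  60–91 → 32 bp
Sorted largest to smallest: 59, 32 bp.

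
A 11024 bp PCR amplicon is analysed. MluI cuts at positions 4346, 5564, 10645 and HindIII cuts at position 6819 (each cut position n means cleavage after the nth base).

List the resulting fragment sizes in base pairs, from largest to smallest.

Combined cut positions (sorted): 4346, 5564, 6819, 10645.
Linear molecule, 4 cuts → 5 fragments:
  4346 − 0 = 4346 bp
  5564 − 4346 = 1218 bp
  6819 − 5564 = 1255 bp
  10645 − 6819 = 3826 bp
  11024 − 10645 = 379 bp
Sorted largest to smallest: 4346, 3826, 1255, 1218, 379 bp.

4346, 3826, 1255, 1218, 379 bp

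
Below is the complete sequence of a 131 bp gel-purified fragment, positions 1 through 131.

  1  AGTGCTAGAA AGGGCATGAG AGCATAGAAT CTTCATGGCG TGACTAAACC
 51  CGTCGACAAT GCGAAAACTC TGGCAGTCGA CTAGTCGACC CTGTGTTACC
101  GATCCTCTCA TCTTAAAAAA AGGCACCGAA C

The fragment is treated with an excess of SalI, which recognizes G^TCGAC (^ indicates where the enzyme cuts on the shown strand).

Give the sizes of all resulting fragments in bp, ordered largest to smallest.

SalI sites (GTCGAC) start at positions 52, 76, 84.
SalI cuts after the first base of each site, so after positions 52, 76, 84.
Linear molecule, 3 cuts → 4 fragments:
  1–52 → 52 bp
  53–76 → 24 bp
  77–84 → 8 bp
  85–131 → 47 bp
Sorted largest to smallest: 52, 47, 24, 8 bp.

52, 47, 24, 8 bp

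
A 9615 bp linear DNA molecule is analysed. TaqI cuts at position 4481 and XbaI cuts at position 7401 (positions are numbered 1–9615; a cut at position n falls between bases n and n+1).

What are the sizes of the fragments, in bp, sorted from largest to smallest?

4481, 2920, 2214 bp

Combined cut positions (sorted): 4481, 7401.
Linear molecule, 2 cuts → 3 fragments:
  4481 − 0 = 4481 bp
  7401 − 4481 = 2920 bp
  9615 − 7401 = 2214 bp
Sorted largest to smallest: 4481, 2920, 2214 bp.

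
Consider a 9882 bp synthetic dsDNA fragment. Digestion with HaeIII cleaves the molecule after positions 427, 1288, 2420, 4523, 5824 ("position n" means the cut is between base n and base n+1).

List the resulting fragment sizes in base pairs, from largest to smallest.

4058, 2103, 1301, 1132, 861, 427 bp

Linear molecule, 5 cuts → 6 fragments:
  427 − 0 = 427 bp
  1288 − 427 = 861 bp
  2420 − 1288 = 1132 bp
  4523 − 2420 = 2103 bp
  5824 − 4523 = 1301 bp
  9882 − 5824 = 4058 bp
Sorted largest to smallest: 4058, 2103, 1301, 1132, 861, 427 bp.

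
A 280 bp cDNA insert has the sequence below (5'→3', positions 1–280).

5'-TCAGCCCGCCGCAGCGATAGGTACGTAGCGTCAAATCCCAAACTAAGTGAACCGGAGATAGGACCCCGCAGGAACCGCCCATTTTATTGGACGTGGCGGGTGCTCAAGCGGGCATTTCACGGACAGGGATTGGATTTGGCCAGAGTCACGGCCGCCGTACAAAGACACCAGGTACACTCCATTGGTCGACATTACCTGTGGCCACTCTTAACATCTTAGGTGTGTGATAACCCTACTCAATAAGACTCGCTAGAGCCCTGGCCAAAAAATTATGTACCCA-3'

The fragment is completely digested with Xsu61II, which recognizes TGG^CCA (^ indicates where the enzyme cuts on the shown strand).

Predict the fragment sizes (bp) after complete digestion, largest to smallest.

Xsu61II sites (TGGCCA) start at positions 137, 199, 259.
Xsu61II cuts after base 3 of each site, so after positions 139, 201, 261.
Linear molecule, 3 cuts → 4 fragments:
  1–139 → 139 bp
  140–201 → 62 bp
  202–261 → 60 bp
  262–280 → 19 bp
Sorted largest to smallest: 139, 62, 60, 19 bp.

139, 62, 60, 19 bp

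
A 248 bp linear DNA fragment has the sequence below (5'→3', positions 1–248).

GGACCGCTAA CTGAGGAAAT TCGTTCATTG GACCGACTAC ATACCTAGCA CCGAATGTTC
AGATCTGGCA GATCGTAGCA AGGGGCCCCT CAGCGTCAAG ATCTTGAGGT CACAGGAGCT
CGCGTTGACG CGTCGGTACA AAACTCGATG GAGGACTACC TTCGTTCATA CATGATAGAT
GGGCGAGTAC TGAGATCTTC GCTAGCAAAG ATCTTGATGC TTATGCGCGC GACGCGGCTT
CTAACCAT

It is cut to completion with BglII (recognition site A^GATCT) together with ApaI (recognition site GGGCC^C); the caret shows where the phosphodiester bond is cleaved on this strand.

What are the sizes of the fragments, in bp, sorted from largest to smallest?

94, 61, 39, 26, 16, 12 bp

BglII sites (AGATCT) start at positions 61, 99, 193, 209.
BglII cuts after the first base of each site, so after positions 61, 99, 193, 209.
The ApaI site (GGGCCC) starts at position 83.
ApaI cuts after base 5 of each site (before the last base), so after position 87.
Combined cut positions: 61, 87, 99, 193, 209.
Linear molecule, 5 cuts → 6 fragments:
  1–61 → 61 bp
  62–87 → 26 bp
  88–99 → 12 bp
  100–193 → 94 bp
  194–209 → 16 bp
  210–248 → 39 bp
Sorted largest to smallest: 94, 61, 39, 26, 16, 12 bp.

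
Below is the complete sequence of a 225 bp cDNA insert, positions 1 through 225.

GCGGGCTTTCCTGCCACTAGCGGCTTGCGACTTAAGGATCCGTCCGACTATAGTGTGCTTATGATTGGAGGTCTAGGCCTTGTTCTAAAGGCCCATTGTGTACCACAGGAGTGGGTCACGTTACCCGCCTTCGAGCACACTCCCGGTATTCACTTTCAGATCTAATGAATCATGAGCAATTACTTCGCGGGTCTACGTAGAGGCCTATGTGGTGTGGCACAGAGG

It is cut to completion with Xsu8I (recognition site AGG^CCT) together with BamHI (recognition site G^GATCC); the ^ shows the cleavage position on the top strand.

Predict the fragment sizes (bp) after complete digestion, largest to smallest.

Xsu8I sites (AGGCCT) start at positions 75, 201.
Xsu8I cuts after base 3 of each site, so after positions 77, 203.
The BamHI site (GGATCC) starts at position 36.
BamHI cuts after the first base of each site, so after position 36.
Combined cut positions: 36, 77, 203.
Linear molecule, 3 cuts → 4 fragments:
  1–36 → 36 bp
  37–77 → 41 bp
  78–203 → 126 bp
  204–225 → 22 bp
Sorted largest to smallest: 126, 41, 36, 22 bp.

126, 41, 36, 22 bp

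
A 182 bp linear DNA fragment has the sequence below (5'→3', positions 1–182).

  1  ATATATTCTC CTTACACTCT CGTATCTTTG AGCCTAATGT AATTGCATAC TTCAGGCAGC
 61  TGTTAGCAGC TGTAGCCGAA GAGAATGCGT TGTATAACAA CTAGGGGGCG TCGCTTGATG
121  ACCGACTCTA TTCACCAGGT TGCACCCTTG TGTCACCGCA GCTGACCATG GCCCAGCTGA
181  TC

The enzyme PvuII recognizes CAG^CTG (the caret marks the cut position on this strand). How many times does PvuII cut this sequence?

4

CAGCTG occurs starting at positions 57, 67, 159, 174.
PvuII cuts at 4 sites.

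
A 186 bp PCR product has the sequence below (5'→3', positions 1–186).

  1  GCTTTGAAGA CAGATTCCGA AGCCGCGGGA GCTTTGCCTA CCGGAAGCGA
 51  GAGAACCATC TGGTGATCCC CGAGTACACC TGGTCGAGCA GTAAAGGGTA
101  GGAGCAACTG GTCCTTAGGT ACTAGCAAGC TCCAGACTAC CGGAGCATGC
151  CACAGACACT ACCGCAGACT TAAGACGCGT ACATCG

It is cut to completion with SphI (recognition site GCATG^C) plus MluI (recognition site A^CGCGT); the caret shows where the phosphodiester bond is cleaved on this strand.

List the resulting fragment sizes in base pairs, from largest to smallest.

149, 26, 11 bp

The SphI site (GCATGC) starts at position 145.
SphI cuts after base 5 of each site (before the last base), so after position 149.
The MluI site (ACGCGT) starts at position 175.
MluI cuts after the first base of each site, so after position 175.
Combined cut positions: 149, 175.
Linear molecule, 2 cuts → 3 fragments:
  1–149 → 149 bp
  150–175 → 26 bp
  176–186 → 11 bp
Sorted largest to smallest: 149, 26, 11 bp.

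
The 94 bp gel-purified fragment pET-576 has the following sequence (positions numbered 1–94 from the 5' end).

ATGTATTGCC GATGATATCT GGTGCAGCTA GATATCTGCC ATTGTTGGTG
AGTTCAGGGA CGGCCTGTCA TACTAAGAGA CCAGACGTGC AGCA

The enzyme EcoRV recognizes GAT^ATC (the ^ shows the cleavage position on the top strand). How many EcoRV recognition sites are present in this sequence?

GATATC occurs starting at positions 14, 31.
EcoRV cuts at 2 sites.

2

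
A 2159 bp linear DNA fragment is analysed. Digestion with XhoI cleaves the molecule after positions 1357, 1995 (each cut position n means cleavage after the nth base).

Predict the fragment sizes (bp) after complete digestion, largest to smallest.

1357, 638, 164 bp

Linear molecule, 2 cuts → 3 fragments:
  1357 − 0 = 1357 bp
  1995 − 1357 = 638 bp
  2159 − 1995 = 164 bp
Sorted largest to smallest: 1357, 638, 164 bp.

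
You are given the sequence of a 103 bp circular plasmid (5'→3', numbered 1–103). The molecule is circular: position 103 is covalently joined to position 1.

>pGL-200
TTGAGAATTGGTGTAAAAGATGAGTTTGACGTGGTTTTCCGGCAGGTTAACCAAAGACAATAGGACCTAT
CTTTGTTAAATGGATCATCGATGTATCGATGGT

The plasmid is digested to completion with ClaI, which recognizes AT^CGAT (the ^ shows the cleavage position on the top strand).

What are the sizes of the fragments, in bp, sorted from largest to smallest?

95, 8 bp

ClaI sites (ATCGAT) start at positions 87, 95.
ClaI cuts after base 2 of each site, so after positions 88, 96.
Circular molecule, 2 cuts → 2 fragments:
  89–96 → 8 bp
  97–103 then 1–88 → 7 + 88 = 95 bp
Sorted largest to smallest: 95, 8 bp.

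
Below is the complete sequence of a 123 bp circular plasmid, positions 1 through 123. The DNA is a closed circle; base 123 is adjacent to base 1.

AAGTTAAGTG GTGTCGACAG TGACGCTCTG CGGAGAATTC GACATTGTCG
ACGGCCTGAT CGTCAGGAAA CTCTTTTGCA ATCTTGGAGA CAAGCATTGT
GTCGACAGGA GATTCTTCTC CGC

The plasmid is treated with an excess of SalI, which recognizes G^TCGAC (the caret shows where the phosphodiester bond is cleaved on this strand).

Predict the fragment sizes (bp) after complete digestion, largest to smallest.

SalI sites (GTCGAC) start at positions 13, 47, 101.
SalI cuts after the first base of each site, so after positions 13, 47, 101.
Circular molecule, 3 cuts → 3 fragments:
  14–47 → 34 bp
  48–101 → 54 bp
  102–123 then 1–13 → 22 + 13 = 35 bp
Sorted largest to smallest: 54, 35, 34 bp.

54, 35, 34 bp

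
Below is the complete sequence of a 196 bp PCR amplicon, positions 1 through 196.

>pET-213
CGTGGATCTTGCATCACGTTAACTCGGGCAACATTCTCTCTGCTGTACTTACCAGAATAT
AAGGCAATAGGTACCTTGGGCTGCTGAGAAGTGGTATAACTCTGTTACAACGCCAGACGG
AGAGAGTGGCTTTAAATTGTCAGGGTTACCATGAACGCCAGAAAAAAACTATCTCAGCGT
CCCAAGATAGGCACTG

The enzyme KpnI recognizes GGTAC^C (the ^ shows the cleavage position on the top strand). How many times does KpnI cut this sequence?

1

GGTACC occurs starting at position 70.
KpnI cuts at 1 site.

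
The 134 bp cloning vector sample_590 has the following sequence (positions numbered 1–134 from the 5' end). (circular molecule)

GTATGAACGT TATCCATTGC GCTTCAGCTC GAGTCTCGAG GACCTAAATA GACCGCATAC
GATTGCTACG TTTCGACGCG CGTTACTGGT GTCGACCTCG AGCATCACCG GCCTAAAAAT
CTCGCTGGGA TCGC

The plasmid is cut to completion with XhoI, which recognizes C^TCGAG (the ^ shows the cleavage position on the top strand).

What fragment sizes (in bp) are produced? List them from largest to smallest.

XhoI sites (CTCGAG) start at positions 28, 35, 97.
XhoI cuts after the first base of each site, so after positions 28, 35, 97.
Circular molecule, 3 cuts → 3 fragments:
  29–35 → 7 bp
  36–97 → 62 bp
  98–134 then 1–28 → 37 + 28 = 65 bp
Sorted largest to smallest: 65, 62, 7 bp.

65, 62, 7 bp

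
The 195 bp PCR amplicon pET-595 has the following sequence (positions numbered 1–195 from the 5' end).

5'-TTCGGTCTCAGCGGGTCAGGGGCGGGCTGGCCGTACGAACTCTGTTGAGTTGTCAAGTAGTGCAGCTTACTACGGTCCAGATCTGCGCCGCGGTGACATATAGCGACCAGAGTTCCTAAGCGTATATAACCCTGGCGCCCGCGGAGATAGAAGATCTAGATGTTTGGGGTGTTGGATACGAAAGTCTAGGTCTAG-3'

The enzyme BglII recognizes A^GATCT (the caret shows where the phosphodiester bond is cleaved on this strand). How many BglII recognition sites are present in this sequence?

AGATCT occurs starting at positions 79, 152.
BglII cuts at 2 sites.

2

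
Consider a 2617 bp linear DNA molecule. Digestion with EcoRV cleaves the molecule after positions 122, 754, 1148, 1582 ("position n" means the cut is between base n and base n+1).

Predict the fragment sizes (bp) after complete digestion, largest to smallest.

Linear molecule, 4 cuts → 5 fragments:
  122 − 0 = 122 bp
  754 − 122 = 632 bp
  1148 − 754 = 394 bp
  1582 − 1148 = 434 bp
  2617 − 1582 = 1035 bp
Sorted largest to smallest: 1035, 632, 434, 394, 122 bp.

1035, 632, 434, 394, 122 bp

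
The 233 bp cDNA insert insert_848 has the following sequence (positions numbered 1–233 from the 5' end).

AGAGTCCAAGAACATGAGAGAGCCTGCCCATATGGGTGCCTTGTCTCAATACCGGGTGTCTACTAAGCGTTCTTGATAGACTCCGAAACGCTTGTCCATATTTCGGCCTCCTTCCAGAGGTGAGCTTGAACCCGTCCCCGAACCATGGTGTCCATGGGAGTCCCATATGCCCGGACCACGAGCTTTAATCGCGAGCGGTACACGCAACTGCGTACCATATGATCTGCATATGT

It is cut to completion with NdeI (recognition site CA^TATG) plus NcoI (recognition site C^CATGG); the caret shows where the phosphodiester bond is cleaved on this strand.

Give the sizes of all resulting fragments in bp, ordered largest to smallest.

NdeI sites (CATATG) start at positions 29, 164, 216, 227.
NdeI cuts after base 2 of each site, so after positions 30, 165, 217, 228.
NcoI sites (CCATGG) start at positions 143, 152.
NcoI cuts after the first base of each site, so after positions 143, 152.
Combined cut positions: 30, 143, 152, 165, 217, 228.
Linear molecule, 6 cuts → 7 fragments:
  1–30 → 30 bp
  31–143 → 113 bp
  144–152 → 9 bp
  153–165 → 13 bp
  166–217 → 52 bp
  218–228 → 11 bp
  229–233 → 5 bp
Sorted largest to smallest: 113, 52, 30, 13, 11, 9, 5 bp.

113, 52, 30, 13, 11, 9, 5 bp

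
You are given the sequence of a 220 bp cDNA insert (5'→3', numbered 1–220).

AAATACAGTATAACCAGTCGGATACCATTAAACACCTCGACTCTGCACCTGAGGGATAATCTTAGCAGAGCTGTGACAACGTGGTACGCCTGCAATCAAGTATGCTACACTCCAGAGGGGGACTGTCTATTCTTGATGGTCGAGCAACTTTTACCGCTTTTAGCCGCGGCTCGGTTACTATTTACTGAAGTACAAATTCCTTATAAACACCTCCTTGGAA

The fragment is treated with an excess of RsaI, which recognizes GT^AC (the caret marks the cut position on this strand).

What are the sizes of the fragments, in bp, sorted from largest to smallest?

RsaI sites (GTAC) start at positions 84, 190.
RsaI cuts after base 2 of each site, so after positions 85, 191.
Linear molecule, 2 cuts → 3 fragments:
  1–85 → 85 bp
  86–191 → 106 bp
  192–220 → 29 bp
Sorted largest to smallest: 106, 85, 29 bp.

106, 85, 29 bp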